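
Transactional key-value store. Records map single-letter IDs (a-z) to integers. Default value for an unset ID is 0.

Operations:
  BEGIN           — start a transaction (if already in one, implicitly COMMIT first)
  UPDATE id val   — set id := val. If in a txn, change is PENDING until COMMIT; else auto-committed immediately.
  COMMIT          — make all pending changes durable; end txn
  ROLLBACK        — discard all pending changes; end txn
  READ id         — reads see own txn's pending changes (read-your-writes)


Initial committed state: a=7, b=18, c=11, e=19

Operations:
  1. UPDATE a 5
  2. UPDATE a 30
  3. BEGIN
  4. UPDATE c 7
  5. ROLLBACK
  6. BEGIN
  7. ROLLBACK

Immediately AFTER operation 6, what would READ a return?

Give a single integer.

Initial committed: {a=7, b=18, c=11, e=19}
Op 1: UPDATE a=5 (auto-commit; committed a=5)
Op 2: UPDATE a=30 (auto-commit; committed a=30)
Op 3: BEGIN: in_txn=True, pending={}
Op 4: UPDATE c=7 (pending; pending now {c=7})
Op 5: ROLLBACK: discarded pending ['c']; in_txn=False
Op 6: BEGIN: in_txn=True, pending={}
After op 6: visible(a) = 30 (pending={}, committed={a=30, b=18, c=11, e=19})

Answer: 30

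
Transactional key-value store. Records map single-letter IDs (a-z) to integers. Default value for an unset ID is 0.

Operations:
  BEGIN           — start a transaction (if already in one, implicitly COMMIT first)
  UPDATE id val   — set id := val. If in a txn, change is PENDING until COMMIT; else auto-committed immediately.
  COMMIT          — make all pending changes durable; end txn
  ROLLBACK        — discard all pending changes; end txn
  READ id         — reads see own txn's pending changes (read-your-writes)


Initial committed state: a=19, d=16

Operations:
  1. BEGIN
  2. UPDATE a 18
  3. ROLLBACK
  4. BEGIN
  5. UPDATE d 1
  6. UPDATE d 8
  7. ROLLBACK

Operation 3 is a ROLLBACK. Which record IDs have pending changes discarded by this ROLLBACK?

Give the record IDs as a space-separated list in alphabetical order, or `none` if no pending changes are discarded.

Answer: a

Derivation:
Initial committed: {a=19, d=16}
Op 1: BEGIN: in_txn=True, pending={}
Op 2: UPDATE a=18 (pending; pending now {a=18})
Op 3: ROLLBACK: discarded pending ['a']; in_txn=False
Op 4: BEGIN: in_txn=True, pending={}
Op 5: UPDATE d=1 (pending; pending now {d=1})
Op 6: UPDATE d=8 (pending; pending now {d=8})
Op 7: ROLLBACK: discarded pending ['d']; in_txn=False
ROLLBACK at op 3 discards: ['a']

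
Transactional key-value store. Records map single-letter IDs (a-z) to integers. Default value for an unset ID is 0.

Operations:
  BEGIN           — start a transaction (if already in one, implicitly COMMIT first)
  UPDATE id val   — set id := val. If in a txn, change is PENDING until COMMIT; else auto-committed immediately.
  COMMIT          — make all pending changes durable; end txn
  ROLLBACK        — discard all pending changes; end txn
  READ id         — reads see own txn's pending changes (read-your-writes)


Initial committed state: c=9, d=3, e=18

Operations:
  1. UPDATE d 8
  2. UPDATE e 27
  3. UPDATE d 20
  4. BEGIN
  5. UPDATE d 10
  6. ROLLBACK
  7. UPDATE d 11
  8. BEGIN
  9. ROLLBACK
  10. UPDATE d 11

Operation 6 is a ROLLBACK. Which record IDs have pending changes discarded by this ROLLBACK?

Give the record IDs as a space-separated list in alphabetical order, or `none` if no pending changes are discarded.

Answer: d

Derivation:
Initial committed: {c=9, d=3, e=18}
Op 1: UPDATE d=8 (auto-commit; committed d=8)
Op 2: UPDATE e=27 (auto-commit; committed e=27)
Op 3: UPDATE d=20 (auto-commit; committed d=20)
Op 4: BEGIN: in_txn=True, pending={}
Op 5: UPDATE d=10 (pending; pending now {d=10})
Op 6: ROLLBACK: discarded pending ['d']; in_txn=False
Op 7: UPDATE d=11 (auto-commit; committed d=11)
Op 8: BEGIN: in_txn=True, pending={}
Op 9: ROLLBACK: discarded pending []; in_txn=False
Op 10: UPDATE d=11 (auto-commit; committed d=11)
ROLLBACK at op 6 discards: ['d']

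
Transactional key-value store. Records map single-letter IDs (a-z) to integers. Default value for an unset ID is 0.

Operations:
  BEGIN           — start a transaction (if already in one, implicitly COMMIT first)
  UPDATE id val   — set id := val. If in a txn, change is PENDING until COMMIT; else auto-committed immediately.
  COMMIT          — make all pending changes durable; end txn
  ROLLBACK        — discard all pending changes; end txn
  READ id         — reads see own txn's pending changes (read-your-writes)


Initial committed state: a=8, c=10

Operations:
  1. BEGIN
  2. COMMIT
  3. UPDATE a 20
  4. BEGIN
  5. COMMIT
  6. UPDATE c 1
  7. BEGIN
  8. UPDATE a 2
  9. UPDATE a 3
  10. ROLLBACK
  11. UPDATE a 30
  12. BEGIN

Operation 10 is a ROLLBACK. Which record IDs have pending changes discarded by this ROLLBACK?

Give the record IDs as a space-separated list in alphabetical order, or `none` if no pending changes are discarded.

Initial committed: {a=8, c=10}
Op 1: BEGIN: in_txn=True, pending={}
Op 2: COMMIT: merged [] into committed; committed now {a=8, c=10}
Op 3: UPDATE a=20 (auto-commit; committed a=20)
Op 4: BEGIN: in_txn=True, pending={}
Op 5: COMMIT: merged [] into committed; committed now {a=20, c=10}
Op 6: UPDATE c=1 (auto-commit; committed c=1)
Op 7: BEGIN: in_txn=True, pending={}
Op 8: UPDATE a=2 (pending; pending now {a=2})
Op 9: UPDATE a=3 (pending; pending now {a=3})
Op 10: ROLLBACK: discarded pending ['a']; in_txn=False
Op 11: UPDATE a=30 (auto-commit; committed a=30)
Op 12: BEGIN: in_txn=True, pending={}
ROLLBACK at op 10 discards: ['a']

Answer: a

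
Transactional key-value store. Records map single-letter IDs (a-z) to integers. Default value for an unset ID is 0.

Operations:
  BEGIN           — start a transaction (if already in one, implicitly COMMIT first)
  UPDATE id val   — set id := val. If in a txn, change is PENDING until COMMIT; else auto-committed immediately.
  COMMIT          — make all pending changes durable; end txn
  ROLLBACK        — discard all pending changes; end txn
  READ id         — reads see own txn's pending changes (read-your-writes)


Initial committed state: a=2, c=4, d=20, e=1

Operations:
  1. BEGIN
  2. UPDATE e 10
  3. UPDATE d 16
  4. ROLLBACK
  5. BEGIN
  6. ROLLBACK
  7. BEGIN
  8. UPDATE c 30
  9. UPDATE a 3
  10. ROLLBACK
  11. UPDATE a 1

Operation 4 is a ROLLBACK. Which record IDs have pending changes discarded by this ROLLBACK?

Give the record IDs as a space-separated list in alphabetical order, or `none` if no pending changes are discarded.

Initial committed: {a=2, c=4, d=20, e=1}
Op 1: BEGIN: in_txn=True, pending={}
Op 2: UPDATE e=10 (pending; pending now {e=10})
Op 3: UPDATE d=16 (pending; pending now {d=16, e=10})
Op 4: ROLLBACK: discarded pending ['d', 'e']; in_txn=False
Op 5: BEGIN: in_txn=True, pending={}
Op 6: ROLLBACK: discarded pending []; in_txn=False
Op 7: BEGIN: in_txn=True, pending={}
Op 8: UPDATE c=30 (pending; pending now {c=30})
Op 9: UPDATE a=3 (pending; pending now {a=3, c=30})
Op 10: ROLLBACK: discarded pending ['a', 'c']; in_txn=False
Op 11: UPDATE a=1 (auto-commit; committed a=1)
ROLLBACK at op 4 discards: ['d', 'e']

Answer: d e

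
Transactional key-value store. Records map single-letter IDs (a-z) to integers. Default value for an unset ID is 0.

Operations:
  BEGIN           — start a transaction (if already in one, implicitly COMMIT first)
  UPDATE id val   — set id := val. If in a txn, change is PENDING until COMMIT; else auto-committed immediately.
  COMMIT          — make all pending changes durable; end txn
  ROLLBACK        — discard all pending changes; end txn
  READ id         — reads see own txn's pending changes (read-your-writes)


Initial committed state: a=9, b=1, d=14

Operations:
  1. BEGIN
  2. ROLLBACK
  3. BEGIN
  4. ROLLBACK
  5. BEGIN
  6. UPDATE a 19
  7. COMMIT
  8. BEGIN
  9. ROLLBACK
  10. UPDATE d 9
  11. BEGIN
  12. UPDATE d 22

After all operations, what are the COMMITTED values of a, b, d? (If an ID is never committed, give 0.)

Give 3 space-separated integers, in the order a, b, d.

Answer: 19 1 9

Derivation:
Initial committed: {a=9, b=1, d=14}
Op 1: BEGIN: in_txn=True, pending={}
Op 2: ROLLBACK: discarded pending []; in_txn=False
Op 3: BEGIN: in_txn=True, pending={}
Op 4: ROLLBACK: discarded pending []; in_txn=False
Op 5: BEGIN: in_txn=True, pending={}
Op 6: UPDATE a=19 (pending; pending now {a=19})
Op 7: COMMIT: merged ['a'] into committed; committed now {a=19, b=1, d=14}
Op 8: BEGIN: in_txn=True, pending={}
Op 9: ROLLBACK: discarded pending []; in_txn=False
Op 10: UPDATE d=9 (auto-commit; committed d=9)
Op 11: BEGIN: in_txn=True, pending={}
Op 12: UPDATE d=22 (pending; pending now {d=22})
Final committed: {a=19, b=1, d=9}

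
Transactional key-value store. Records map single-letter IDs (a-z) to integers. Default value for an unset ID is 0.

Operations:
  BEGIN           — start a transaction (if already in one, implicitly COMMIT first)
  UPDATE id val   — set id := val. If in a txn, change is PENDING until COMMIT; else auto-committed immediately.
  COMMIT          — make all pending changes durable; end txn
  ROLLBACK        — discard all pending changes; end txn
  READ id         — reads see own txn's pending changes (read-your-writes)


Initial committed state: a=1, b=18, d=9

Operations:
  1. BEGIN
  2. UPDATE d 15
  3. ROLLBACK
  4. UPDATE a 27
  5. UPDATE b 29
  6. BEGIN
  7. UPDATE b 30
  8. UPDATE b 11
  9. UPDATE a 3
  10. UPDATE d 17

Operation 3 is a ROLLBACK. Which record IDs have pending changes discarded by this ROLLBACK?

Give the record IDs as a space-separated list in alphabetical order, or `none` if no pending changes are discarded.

Initial committed: {a=1, b=18, d=9}
Op 1: BEGIN: in_txn=True, pending={}
Op 2: UPDATE d=15 (pending; pending now {d=15})
Op 3: ROLLBACK: discarded pending ['d']; in_txn=False
Op 4: UPDATE a=27 (auto-commit; committed a=27)
Op 5: UPDATE b=29 (auto-commit; committed b=29)
Op 6: BEGIN: in_txn=True, pending={}
Op 7: UPDATE b=30 (pending; pending now {b=30})
Op 8: UPDATE b=11 (pending; pending now {b=11})
Op 9: UPDATE a=3 (pending; pending now {a=3, b=11})
Op 10: UPDATE d=17 (pending; pending now {a=3, b=11, d=17})
ROLLBACK at op 3 discards: ['d']

Answer: d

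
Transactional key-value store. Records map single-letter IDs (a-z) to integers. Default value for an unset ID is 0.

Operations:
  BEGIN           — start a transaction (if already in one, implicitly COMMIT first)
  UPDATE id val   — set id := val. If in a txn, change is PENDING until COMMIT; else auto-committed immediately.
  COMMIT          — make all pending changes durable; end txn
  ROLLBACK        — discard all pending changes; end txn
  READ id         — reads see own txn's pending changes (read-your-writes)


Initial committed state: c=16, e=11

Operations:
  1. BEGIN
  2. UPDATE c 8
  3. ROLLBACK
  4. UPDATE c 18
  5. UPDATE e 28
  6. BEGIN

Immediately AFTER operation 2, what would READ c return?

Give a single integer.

Initial committed: {c=16, e=11}
Op 1: BEGIN: in_txn=True, pending={}
Op 2: UPDATE c=8 (pending; pending now {c=8})
After op 2: visible(c) = 8 (pending={c=8}, committed={c=16, e=11})

Answer: 8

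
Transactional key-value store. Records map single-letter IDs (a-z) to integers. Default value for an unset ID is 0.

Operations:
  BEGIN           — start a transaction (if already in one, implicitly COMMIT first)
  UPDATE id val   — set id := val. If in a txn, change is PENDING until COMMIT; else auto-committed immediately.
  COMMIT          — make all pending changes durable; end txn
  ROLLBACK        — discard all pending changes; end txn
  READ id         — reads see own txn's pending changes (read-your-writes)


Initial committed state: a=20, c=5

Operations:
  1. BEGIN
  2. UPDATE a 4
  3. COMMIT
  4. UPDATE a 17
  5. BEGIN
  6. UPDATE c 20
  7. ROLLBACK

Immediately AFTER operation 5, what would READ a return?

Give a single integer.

Initial committed: {a=20, c=5}
Op 1: BEGIN: in_txn=True, pending={}
Op 2: UPDATE a=4 (pending; pending now {a=4})
Op 3: COMMIT: merged ['a'] into committed; committed now {a=4, c=5}
Op 4: UPDATE a=17 (auto-commit; committed a=17)
Op 5: BEGIN: in_txn=True, pending={}
After op 5: visible(a) = 17 (pending={}, committed={a=17, c=5})

Answer: 17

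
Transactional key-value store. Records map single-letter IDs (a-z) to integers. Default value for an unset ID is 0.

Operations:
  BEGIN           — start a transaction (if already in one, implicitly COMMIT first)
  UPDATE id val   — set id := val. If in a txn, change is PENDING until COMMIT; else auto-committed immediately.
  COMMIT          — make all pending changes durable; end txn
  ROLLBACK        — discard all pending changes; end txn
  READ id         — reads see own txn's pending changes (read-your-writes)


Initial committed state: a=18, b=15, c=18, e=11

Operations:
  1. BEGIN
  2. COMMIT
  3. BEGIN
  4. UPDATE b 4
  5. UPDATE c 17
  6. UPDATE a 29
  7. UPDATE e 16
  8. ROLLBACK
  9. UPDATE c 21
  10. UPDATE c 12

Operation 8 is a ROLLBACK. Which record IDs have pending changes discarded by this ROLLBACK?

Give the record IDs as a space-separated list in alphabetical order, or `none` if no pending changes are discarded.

Answer: a b c e

Derivation:
Initial committed: {a=18, b=15, c=18, e=11}
Op 1: BEGIN: in_txn=True, pending={}
Op 2: COMMIT: merged [] into committed; committed now {a=18, b=15, c=18, e=11}
Op 3: BEGIN: in_txn=True, pending={}
Op 4: UPDATE b=4 (pending; pending now {b=4})
Op 5: UPDATE c=17 (pending; pending now {b=4, c=17})
Op 6: UPDATE a=29 (pending; pending now {a=29, b=4, c=17})
Op 7: UPDATE e=16 (pending; pending now {a=29, b=4, c=17, e=16})
Op 8: ROLLBACK: discarded pending ['a', 'b', 'c', 'e']; in_txn=False
Op 9: UPDATE c=21 (auto-commit; committed c=21)
Op 10: UPDATE c=12 (auto-commit; committed c=12)
ROLLBACK at op 8 discards: ['a', 'b', 'c', 'e']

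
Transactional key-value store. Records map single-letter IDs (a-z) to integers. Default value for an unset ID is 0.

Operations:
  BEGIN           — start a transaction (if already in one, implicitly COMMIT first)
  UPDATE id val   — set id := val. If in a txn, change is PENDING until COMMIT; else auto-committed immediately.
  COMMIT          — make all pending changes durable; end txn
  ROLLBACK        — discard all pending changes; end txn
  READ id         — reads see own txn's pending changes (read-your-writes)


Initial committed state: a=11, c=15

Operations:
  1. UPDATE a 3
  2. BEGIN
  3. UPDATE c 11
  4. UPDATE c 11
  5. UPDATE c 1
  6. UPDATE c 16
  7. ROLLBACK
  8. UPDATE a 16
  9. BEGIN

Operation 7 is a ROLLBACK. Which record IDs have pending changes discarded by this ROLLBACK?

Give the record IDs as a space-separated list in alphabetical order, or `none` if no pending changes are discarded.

Answer: c

Derivation:
Initial committed: {a=11, c=15}
Op 1: UPDATE a=3 (auto-commit; committed a=3)
Op 2: BEGIN: in_txn=True, pending={}
Op 3: UPDATE c=11 (pending; pending now {c=11})
Op 4: UPDATE c=11 (pending; pending now {c=11})
Op 5: UPDATE c=1 (pending; pending now {c=1})
Op 6: UPDATE c=16 (pending; pending now {c=16})
Op 7: ROLLBACK: discarded pending ['c']; in_txn=False
Op 8: UPDATE a=16 (auto-commit; committed a=16)
Op 9: BEGIN: in_txn=True, pending={}
ROLLBACK at op 7 discards: ['c']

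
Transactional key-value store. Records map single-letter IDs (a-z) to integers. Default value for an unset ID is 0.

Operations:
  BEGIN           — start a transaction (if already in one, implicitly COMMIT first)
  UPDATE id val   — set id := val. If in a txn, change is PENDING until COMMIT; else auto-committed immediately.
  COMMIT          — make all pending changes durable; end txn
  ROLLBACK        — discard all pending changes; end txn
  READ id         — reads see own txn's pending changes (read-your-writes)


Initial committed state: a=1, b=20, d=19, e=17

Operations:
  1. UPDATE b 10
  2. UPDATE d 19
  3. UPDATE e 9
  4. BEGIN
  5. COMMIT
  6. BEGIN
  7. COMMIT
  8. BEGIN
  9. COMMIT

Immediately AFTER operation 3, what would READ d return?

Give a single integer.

Answer: 19

Derivation:
Initial committed: {a=1, b=20, d=19, e=17}
Op 1: UPDATE b=10 (auto-commit; committed b=10)
Op 2: UPDATE d=19 (auto-commit; committed d=19)
Op 3: UPDATE e=9 (auto-commit; committed e=9)
After op 3: visible(d) = 19 (pending={}, committed={a=1, b=10, d=19, e=9})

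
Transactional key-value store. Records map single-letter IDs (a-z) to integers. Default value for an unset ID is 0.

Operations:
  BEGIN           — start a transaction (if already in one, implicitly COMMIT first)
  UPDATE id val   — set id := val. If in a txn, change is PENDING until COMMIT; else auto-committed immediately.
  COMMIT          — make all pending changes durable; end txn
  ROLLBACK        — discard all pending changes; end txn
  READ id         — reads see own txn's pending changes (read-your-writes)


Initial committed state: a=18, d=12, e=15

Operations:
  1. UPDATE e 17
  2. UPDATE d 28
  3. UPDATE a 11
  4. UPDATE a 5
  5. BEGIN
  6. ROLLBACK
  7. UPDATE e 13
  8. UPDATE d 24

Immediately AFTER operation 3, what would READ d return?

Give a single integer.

Initial committed: {a=18, d=12, e=15}
Op 1: UPDATE e=17 (auto-commit; committed e=17)
Op 2: UPDATE d=28 (auto-commit; committed d=28)
Op 3: UPDATE a=11 (auto-commit; committed a=11)
After op 3: visible(d) = 28 (pending={}, committed={a=11, d=28, e=17})

Answer: 28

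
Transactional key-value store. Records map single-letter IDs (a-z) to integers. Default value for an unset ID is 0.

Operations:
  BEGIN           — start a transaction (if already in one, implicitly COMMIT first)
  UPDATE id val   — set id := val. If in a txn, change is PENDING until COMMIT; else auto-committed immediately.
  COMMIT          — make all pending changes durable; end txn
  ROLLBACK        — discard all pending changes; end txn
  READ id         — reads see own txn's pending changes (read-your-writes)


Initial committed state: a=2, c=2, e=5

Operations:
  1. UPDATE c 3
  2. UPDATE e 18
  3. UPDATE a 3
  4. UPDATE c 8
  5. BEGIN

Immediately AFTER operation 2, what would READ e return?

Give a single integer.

Initial committed: {a=2, c=2, e=5}
Op 1: UPDATE c=3 (auto-commit; committed c=3)
Op 2: UPDATE e=18 (auto-commit; committed e=18)
After op 2: visible(e) = 18 (pending={}, committed={a=2, c=3, e=18})

Answer: 18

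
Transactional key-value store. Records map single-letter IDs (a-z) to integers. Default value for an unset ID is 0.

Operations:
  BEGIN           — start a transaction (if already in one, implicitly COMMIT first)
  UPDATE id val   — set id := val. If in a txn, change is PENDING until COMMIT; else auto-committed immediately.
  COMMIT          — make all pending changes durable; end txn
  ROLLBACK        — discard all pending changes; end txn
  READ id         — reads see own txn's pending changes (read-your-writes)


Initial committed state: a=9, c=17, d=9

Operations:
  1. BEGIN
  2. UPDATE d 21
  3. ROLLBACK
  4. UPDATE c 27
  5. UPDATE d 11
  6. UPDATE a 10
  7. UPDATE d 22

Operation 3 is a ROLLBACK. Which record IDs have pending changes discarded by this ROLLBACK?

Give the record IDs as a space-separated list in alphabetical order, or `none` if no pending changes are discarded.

Answer: d

Derivation:
Initial committed: {a=9, c=17, d=9}
Op 1: BEGIN: in_txn=True, pending={}
Op 2: UPDATE d=21 (pending; pending now {d=21})
Op 3: ROLLBACK: discarded pending ['d']; in_txn=False
Op 4: UPDATE c=27 (auto-commit; committed c=27)
Op 5: UPDATE d=11 (auto-commit; committed d=11)
Op 6: UPDATE a=10 (auto-commit; committed a=10)
Op 7: UPDATE d=22 (auto-commit; committed d=22)
ROLLBACK at op 3 discards: ['d']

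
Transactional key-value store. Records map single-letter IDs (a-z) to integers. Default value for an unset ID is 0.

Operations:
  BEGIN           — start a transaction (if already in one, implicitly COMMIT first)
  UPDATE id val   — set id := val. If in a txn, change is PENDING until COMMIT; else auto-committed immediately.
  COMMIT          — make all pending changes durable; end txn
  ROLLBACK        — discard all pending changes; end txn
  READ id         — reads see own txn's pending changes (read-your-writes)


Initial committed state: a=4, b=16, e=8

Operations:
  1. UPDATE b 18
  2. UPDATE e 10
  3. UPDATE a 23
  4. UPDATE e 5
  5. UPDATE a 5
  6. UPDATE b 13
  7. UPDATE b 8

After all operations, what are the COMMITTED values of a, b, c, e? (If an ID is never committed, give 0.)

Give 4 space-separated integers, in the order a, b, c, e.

Initial committed: {a=4, b=16, e=8}
Op 1: UPDATE b=18 (auto-commit; committed b=18)
Op 2: UPDATE e=10 (auto-commit; committed e=10)
Op 3: UPDATE a=23 (auto-commit; committed a=23)
Op 4: UPDATE e=5 (auto-commit; committed e=5)
Op 5: UPDATE a=5 (auto-commit; committed a=5)
Op 6: UPDATE b=13 (auto-commit; committed b=13)
Op 7: UPDATE b=8 (auto-commit; committed b=8)
Final committed: {a=5, b=8, e=5}

Answer: 5 8 0 5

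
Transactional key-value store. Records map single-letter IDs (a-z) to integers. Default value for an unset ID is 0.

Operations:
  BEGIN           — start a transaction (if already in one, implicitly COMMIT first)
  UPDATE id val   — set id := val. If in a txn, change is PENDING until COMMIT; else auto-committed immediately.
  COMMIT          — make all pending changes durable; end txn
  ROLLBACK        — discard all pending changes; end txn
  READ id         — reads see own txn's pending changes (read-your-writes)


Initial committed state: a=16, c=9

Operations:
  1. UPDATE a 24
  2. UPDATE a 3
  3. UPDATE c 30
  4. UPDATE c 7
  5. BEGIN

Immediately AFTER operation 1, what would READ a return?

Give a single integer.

Answer: 24

Derivation:
Initial committed: {a=16, c=9}
Op 1: UPDATE a=24 (auto-commit; committed a=24)
After op 1: visible(a) = 24 (pending={}, committed={a=24, c=9})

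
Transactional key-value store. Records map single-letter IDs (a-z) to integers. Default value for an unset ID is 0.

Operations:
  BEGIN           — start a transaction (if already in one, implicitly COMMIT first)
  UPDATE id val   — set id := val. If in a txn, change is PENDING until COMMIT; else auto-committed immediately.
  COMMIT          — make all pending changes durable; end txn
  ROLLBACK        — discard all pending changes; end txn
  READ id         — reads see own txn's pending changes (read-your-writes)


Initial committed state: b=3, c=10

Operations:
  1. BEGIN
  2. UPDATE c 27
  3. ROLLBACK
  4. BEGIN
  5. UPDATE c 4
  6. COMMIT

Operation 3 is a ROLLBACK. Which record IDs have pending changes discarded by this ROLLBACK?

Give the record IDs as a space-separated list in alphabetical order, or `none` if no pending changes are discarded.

Initial committed: {b=3, c=10}
Op 1: BEGIN: in_txn=True, pending={}
Op 2: UPDATE c=27 (pending; pending now {c=27})
Op 3: ROLLBACK: discarded pending ['c']; in_txn=False
Op 4: BEGIN: in_txn=True, pending={}
Op 5: UPDATE c=4 (pending; pending now {c=4})
Op 6: COMMIT: merged ['c'] into committed; committed now {b=3, c=4}
ROLLBACK at op 3 discards: ['c']

Answer: c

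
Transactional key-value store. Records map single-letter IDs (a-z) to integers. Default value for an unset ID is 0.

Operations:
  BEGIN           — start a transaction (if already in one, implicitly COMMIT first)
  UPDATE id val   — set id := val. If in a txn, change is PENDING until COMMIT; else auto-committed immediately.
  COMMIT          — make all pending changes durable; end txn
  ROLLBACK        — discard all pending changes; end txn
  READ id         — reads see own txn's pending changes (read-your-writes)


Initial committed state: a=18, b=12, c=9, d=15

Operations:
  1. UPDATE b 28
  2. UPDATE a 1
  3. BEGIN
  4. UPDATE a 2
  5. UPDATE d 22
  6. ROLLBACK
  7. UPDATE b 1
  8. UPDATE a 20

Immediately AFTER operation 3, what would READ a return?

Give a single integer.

Answer: 1

Derivation:
Initial committed: {a=18, b=12, c=9, d=15}
Op 1: UPDATE b=28 (auto-commit; committed b=28)
Op 2: UPDATE a=1 (auto-commit; committed a=1)
Op 3: BEGIN: in_txn=True, pending={}
After op 3: visible(a) = 1 (pending={}, committed={a=1, b=28, c=9, d=15})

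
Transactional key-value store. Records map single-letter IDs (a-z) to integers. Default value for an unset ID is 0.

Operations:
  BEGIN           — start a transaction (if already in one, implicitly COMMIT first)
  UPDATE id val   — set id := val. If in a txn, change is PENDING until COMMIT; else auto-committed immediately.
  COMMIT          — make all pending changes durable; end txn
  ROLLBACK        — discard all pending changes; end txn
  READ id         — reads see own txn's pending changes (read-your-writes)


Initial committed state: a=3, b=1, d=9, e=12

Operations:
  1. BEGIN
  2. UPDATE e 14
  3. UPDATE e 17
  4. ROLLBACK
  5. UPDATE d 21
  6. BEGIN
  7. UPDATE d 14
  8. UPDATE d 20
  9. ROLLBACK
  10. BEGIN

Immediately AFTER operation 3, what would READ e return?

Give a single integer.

Initial committed: {a=3, b=1, d=9, e=12}
Op 1: BEGIN: in_txn=True, pending={}
Op 2: UPDATE e=14 (pending; pending now {e=14})
Op 3: UPDATE e=17 (pending; pending now {e=17})
After op 3: visible(e) = 17 (pending={e=17}, committed={a=3, b=1, d=9, e=12})

Answer: 17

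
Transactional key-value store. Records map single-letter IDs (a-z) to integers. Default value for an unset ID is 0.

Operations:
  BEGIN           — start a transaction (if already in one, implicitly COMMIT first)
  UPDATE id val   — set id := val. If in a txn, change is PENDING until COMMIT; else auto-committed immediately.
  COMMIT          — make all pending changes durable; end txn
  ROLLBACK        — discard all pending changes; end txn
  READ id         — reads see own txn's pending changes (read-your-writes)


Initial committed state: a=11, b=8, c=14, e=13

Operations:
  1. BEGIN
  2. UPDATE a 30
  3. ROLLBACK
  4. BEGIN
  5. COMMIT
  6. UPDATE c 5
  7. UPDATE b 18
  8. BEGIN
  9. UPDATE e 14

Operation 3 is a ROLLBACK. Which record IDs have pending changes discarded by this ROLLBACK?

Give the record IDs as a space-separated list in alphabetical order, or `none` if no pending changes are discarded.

Initial committed: {a=11, b=8, c=14, e=13}
Op 1: BEGIN: in_txn=True, pending={}
Op 2: UPDATE a=30 (pending; pending now {a=30})
Op 3: ROLLBACK: discarded pending ['a']; in_txn=False
Op 4: BEGIN: in_txn=True, pending={}
Op 5: COMMIT: merged [] into committed; committed now {a=11, b=8, c=14, e=13}
Op 6: UPDATE c=5 (auto-commit; committed c=5)
Op 7: UPDATE b=18 (auto-commit; committed b=18)
Op 8: BEGIN: in_txn=True, pending={}
Op 9: UPDATE e=14 (pending; pending now {e=14})
ROLLBACK at op 3 discards: ['a']

Answer: a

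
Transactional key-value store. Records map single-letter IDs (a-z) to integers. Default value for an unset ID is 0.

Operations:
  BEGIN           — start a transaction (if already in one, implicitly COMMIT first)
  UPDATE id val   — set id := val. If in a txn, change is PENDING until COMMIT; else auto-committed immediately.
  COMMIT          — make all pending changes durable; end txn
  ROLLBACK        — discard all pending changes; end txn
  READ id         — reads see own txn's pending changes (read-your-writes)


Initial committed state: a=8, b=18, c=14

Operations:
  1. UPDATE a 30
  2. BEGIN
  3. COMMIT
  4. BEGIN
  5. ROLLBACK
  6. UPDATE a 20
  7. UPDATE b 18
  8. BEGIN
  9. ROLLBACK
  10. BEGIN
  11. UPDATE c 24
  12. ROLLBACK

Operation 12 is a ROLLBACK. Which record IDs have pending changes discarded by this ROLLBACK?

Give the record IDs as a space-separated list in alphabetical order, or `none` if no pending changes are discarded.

Initial committed: {a=8, b=18, c=14}
Op 1: UPDATE a=30 (auto-commit; committed a=30)
Op 2: BEGIN: in_txn=True, pending={}
Op 3: COMMIT: merged [] into committed; committed now {a=30, b=18, c=14}
Op 4: BEGIN: in_txn=True, pending={}
Op 5: ROLLBACK: discarded pending []; in_txn=False
Op 6: UPDATE a=20 (auto-commit; committed a=20)
Op 7: UPDATE b=18 (auto-commit; committed b=18)
Op 8: BEGIN: in_txn=True, pending={}
Op 9: ROLLBACK: discarded pending []; in_txn=False
Op 10: BEGIN: in_txn=True, pending={}
Op 11: UPDATE c=24 (pending; pending now {c=24})
Op 12: ROLLBACK: discarded pending ['c']; in_txn=False
ROLLBACK at op 12 discards: ['c']

Answer: c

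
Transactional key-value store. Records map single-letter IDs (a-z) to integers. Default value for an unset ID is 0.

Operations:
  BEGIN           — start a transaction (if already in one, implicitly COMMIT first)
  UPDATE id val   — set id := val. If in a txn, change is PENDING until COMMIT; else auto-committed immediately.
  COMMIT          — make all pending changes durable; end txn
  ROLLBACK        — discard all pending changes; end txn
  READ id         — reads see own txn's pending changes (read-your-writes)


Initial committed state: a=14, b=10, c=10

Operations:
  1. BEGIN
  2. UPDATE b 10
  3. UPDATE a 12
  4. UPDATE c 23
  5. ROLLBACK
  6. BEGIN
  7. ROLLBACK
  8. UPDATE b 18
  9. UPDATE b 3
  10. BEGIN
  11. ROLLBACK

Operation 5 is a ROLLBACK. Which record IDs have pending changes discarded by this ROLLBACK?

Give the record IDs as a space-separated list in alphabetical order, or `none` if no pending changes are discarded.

Initial committed: {a=14, b=10, c=10}
Op 1: BEGIN: in_txn=True, pending={}
Op 2: UPDATE b=10 (pending; pending now {b=10})
Op 3: UPDATE a=12 (pending; pending now {a=12, b=10})
Op 4: UPDATE c=23 (pending; pending now {a=12, b=10, c=23})
Op 5: ROLLBACK: discarded pending ['a', 'b', 'c']; in_txn=False
Op 6: BEGIN: in_txn=True, pending={}
Op 7: ROLLBACK: discarded pending []; in_txn=False
Op 8: UPDATE b=18 (auto-commit; committed b=18)
Op 9: UPDATE b=3 (auto-commit; committed b=3)
Op 10: BEGIN: in_txn=True, pending={}
Op 11: ROLLBACK: discarded pending []; in_txn=False
ROLLBACK at op 5 discards: ['a', 'b', 'c']

Answer: a b c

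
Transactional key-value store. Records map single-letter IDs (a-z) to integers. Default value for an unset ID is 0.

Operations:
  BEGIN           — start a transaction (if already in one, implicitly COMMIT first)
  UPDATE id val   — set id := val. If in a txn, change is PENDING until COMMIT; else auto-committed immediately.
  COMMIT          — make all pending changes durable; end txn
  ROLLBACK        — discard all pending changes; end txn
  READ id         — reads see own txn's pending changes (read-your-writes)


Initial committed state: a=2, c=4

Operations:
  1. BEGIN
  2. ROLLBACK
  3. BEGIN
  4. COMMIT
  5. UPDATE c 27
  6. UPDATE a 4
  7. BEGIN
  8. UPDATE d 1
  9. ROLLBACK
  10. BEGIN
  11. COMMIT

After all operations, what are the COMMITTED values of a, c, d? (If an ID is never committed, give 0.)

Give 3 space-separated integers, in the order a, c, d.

Answer: 4 27 0

Derivation:
Initial committed: {a=2, c=4}
Op 1: BEGIN: in_txn=True, pending={}
Op 2: ROLLBACK: discarded pending []; in_txn=False
Op 3: BEGIN: in_txn=True, pending={}
Op 4: COMMIT: merged [] into committed; committed now {a=2, c=4}
Op 5: UPDATE c=27 (auto-commit; committed c=27)
Op 6: UPDATE a=4 (auto-commit; committed a=4)
Op 7: BEGIN: in_txn=True, pending={}
Op 8: UPDATE d=1 (pending; pending now {d=1})
Op 9: ROLLBACK: discarded pending ['d']; in_txn=False
Op 10: BEGIN: in_txn=True, pending={}
Op 11: COMMIT: merged [] into committed; committed now {a=4, c=27}
Final committed: {a=4, c=27}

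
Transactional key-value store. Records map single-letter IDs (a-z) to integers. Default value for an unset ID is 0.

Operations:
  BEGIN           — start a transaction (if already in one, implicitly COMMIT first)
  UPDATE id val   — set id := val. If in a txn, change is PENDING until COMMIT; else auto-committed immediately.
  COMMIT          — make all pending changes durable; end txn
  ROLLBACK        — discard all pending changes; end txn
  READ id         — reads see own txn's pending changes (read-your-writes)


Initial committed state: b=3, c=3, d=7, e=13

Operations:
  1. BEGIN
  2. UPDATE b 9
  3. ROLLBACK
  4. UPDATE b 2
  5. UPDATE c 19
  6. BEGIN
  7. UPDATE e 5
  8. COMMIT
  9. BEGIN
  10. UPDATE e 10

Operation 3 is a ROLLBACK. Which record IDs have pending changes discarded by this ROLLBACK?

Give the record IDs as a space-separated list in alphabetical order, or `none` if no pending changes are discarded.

Answer: b

Derivation:
Initial committed: {b=3, c=3, d=7, e=13}
Op 1: BEGIN: in_txn=True, pending={}
Op 2: UPDATE b=9 (pending; pending now {b=9})
Op 3: ROLLBACK: discarded pending ['b']; in_txn=False
Op 4: UPDATE b=2 (auto-commit; committed b=2)
Op 5: UPDATE c=19 (auto-commit; committed c=19)
Op 6: BEGIN: in_txn=True, pending={}
Op 7: UPDATE e=5 (pending; pending now {e=5})
Op 8: COMMIT: merged ['e'] into committed; committed now {b=2, c=19, d=7, e=5}
Op 9: BEGIN: in_txn=True, pending={}
Op 10: UPDATE e=10 (pending; pending now {e=10})
ROLLBACK at op 3 discards: ['b']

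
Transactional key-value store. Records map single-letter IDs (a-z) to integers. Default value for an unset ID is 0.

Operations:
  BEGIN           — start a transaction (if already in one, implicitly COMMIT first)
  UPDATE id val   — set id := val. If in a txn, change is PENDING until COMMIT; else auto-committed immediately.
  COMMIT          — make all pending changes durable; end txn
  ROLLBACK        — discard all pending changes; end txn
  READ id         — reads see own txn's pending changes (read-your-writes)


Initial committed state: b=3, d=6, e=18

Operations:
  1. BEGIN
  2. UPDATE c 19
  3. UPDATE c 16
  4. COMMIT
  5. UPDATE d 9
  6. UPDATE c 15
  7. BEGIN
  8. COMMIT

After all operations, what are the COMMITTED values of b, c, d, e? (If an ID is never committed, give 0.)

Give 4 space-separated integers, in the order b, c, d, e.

Initial committed: {b=3, d=6, e=18}
Op 1: BEGIN: in_txn=True, pending={}
Op 2: UPDATE c=19 (pending; pending now {c=19})
Op 3: UPDATE c=16 (pending; pending now {c=16})
Op 4: COMMIT: merged ['c'] into committed; committed now {b=3, c=16, d=6, e=18}
Op 5: UPDATE d=9 (auto-commit; committed d=9)
Op 6: UPDATE c=15 (auto-commit; committed c=15)
Op 7: BEGIN: in_txn=True, pending={}
Op 8: COMMIT: merged [] into committed; committed now {b=3, c=15, d=9, e=18}
Final committed: {b=3, c=15, d=9, e=18}

Answer: 3 15 9 18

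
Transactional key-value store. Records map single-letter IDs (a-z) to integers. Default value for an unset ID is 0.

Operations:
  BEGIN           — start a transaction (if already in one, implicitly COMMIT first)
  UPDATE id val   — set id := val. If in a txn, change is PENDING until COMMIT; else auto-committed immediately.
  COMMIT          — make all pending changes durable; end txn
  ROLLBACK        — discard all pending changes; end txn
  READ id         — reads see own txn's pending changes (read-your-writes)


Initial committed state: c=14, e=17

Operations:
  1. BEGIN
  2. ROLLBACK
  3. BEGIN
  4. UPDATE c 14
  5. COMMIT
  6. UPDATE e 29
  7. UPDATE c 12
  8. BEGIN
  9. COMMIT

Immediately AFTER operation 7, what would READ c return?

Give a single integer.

Answer: 12

Derivation:
Initial committed: {c=14, e=17}
Op 1: BEGIN: in_txn=True, pending={}
Op 2: ROLLBACK: discarded pending []; in_txn=False
Op 3: BEGIN: in_txn=True, pending={}
Op 4: UPDATE c=14 (pending; pending now {c=14})
Op 5: COMMIT: merged ['c'] into committed; committed now {c=14, e=17}
Op 6: UPDATE e=29 (auto-commit; committed e=29)
Op 7: UPDATE c=12 (auto-commit; committed c=12)
After op 7: visible(c) = 12 (pending={}, committed={c=12, e=29})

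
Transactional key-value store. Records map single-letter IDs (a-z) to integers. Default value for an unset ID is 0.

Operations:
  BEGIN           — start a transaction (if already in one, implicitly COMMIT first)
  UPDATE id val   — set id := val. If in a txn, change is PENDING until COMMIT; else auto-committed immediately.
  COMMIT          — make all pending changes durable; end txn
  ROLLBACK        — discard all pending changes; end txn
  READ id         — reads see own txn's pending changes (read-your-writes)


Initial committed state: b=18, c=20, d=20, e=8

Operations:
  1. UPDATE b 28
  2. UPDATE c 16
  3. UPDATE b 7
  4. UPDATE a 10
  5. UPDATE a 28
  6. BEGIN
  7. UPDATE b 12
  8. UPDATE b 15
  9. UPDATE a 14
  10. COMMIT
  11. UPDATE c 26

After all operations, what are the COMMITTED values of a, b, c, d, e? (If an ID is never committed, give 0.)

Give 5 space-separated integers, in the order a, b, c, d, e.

Initial committed: {b=18, c=20, d=20, e=8}
Op 1: UPDATE b=28 (auto-commit; committed b=28)
Op 2: UPDATE c=16 (auto-commit; committed c=16)
Op 3: UPDATE b=7 (auto-commit; committed b=7)
Op 4: UPDATE a=10 (auto-commit; committed a=10)
Op 5: UPDATE a=28 (auto-commit; committed a=28)
Op 6: BEGIN: in_txn=True, pending={}
Op 7: UPDATE b=12 (pending; pending now {b=12})
Op 8: UPDATE b=15 (pending; pending now {b=15})
Op 9: UPDATE a=14 (pending; pending now {a=14, b=15})
Op 10: COMMIT: merged ['a', 'b'] into committed; committed now {a=14, b=15, c=16, d=20, e=8}
Op 11: UPDATE c=26 (auto-commit; committed c=26)
Final committed: {a=14, b=15, c=26, d=20, e=8}

Answer: 14 15 26 20 8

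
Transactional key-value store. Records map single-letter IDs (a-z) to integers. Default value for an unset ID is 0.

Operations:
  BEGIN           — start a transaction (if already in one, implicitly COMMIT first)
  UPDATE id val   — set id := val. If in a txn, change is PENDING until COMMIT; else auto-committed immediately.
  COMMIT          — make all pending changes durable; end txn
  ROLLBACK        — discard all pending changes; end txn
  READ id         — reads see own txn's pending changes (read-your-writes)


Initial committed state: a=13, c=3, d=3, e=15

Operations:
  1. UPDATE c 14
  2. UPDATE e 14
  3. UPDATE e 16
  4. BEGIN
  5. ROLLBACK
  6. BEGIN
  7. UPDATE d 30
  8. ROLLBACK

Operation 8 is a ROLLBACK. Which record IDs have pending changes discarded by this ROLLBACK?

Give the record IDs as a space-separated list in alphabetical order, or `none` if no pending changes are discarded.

Initial committed: {a=13, c=3, d=3, e=15}
Op 1: UPDATE c=14 (auto-commit; committed c=14)
Op 2: UPDATE e=14 (auto-commit; committed e=14)
Op 3: UPDATE e=16 (auto-commit; committed e=16)
Op 4: BEGIN: in_txn=True, pending={}
Op 5: ROLLBACK: discarded pending []; in_txn=False
Op 6: BEGIN: in_txn=True, pending={}
Op 7: UPDATE d=30 (pending; pending now {d=30})
Op 8: ROLLBACK: discarded pending ['d']; in_txn=False
ROLLBACK at op 8 discards: ['d']

Answer: d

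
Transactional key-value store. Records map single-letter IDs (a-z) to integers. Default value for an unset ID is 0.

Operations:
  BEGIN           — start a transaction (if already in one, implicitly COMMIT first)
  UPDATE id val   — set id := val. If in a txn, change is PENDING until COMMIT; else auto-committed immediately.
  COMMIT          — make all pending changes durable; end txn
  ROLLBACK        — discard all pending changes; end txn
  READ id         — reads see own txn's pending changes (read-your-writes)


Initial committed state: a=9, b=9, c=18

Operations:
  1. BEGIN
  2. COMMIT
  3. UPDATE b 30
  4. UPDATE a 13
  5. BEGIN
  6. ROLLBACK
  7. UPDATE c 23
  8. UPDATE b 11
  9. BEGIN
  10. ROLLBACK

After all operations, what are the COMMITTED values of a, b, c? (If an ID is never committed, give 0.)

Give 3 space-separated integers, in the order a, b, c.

Answer: 13 11 23

Derivation:
Initial committed: {a=9, b=9, c=18}
Op 1: BEGIN: in_txn=True, pending={}
Op 2: COMMIT: merged [] into committed; committed now {a=9, b=9, c=18}
Op 3: UPDATE b=30 (auto-commit; committed b=30)
Op 4: UPDATE a=13 (auto-commit; committed a=13)
Op 5: BEGIN: in_txn=True, pending={}
Op 6: ROLLBACK: discarded pending []; in_txn=False
Op 7: UPDATE c=23 (auto-commit; committed c=23)
Op 8: UPDATE b=11 (auto-commit; committed b=11)
Op 9: BEGIN: in_txn=True, pending={}
Op 10: ROLLBACK: discarded pending []; in_txn=False
Final committed: {a=13, b=11, c=23}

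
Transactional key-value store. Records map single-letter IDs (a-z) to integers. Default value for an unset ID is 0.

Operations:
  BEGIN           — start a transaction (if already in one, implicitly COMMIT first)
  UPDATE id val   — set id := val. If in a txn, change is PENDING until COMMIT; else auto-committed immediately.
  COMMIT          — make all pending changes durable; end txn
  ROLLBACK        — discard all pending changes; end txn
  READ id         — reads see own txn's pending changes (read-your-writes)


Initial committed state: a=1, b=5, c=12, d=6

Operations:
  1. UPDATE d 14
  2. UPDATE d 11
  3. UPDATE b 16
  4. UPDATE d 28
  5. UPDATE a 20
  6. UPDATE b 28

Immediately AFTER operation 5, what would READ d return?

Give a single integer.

Answer: 28

Derivation:
Initial committed: {a=1, b=5, c=12, d=6}
Op 1: UPDATE d=14 (auto-commit; committed d=14)
Op 2: UPDATE d=11 (auto-commit; committed d=11)
Op 3: UPDATE b=16 (auto-commit; committed b=16)
Op 4: UPDATE d=28 (auto-commit; committed d=28)
Op 5: UPDATE a=20 (auto-commit; committed a=20)
After op 5: visible(d) = 28 (pending={}, committed={a=20, b=16, c=12, d=28})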